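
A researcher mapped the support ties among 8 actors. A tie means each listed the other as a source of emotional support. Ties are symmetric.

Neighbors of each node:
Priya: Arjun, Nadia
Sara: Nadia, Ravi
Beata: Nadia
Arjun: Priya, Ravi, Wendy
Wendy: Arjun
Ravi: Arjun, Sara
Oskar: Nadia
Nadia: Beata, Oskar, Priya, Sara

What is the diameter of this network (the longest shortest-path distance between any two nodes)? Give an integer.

Eccentricity of each node (its greatest distance to any other): Arjun:3, Beata:4, Nadia:3, Oskar:4, Priya:2, Ravi:3, Sara:3, Wendy:4.
The maximum eccentricity is 4, realized for instance by the pair Wendy–Beata via Wendy – Arjun – Priya – Nadia – Beata. So the diameter is 4.

4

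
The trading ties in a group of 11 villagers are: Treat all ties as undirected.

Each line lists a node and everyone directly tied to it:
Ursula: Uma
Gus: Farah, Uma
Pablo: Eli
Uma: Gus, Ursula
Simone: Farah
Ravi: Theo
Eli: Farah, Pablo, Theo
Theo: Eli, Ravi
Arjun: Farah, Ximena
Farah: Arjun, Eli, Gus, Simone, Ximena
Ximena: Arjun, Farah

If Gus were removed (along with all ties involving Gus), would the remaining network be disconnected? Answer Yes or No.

Yes

Removing Gus leaves {Arjun, Eli, Farah, Pablo, Ravi, Simone, Theo, and Ximena} with no path to {Uma and Ursula}, so the network splits into 2 components. Gus is a cut vertex.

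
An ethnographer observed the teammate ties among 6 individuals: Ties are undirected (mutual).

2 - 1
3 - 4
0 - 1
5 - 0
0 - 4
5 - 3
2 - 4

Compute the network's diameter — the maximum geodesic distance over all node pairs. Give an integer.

Eccentricity of each node (its greatest distance to any other): 0:2, 1:3, 2:3, 3:3, 4:2, 5:3.
The maximum eccentricity is 3, realized for instance by the pair 5–2 via 5 – 0 – 1 – 2. So the diameter is 3.

3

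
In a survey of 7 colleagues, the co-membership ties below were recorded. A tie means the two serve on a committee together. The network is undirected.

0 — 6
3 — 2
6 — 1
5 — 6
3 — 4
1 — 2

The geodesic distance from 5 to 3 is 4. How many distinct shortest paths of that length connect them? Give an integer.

1

The shortest distance is 4, and the only length-4 path is 5–6–1–2–3. So there is exactly 1 shortest path.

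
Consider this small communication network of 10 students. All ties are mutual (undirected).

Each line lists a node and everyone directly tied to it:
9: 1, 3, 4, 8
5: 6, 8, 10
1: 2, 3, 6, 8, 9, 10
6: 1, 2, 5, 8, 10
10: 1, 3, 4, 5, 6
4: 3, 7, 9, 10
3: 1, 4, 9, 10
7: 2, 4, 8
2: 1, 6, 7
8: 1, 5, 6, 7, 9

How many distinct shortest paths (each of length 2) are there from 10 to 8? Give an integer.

The shortest distance is 2. The length-2 paths are: 10–1–8; 10–5–8; 10–6–8.
That gives 3 distinct shortest paths.

3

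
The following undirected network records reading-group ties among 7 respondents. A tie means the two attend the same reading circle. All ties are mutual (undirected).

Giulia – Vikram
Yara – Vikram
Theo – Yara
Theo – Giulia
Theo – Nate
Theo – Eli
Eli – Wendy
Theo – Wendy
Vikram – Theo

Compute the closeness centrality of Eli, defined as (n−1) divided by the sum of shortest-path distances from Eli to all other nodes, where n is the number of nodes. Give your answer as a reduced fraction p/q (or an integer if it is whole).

3/5

Distances from Eli: Giulia:2, Nate:2, Theo:1, Vikram:2, Wendy:1, Yara:2. Sum = 10.
n = 7, so closeness = 6/10 = 3/5.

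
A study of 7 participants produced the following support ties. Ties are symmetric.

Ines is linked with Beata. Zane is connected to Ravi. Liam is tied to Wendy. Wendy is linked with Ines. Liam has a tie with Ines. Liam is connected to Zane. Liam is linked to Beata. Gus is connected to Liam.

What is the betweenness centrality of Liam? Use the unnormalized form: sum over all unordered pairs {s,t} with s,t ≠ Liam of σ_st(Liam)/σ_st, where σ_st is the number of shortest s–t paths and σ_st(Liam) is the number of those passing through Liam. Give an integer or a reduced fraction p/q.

23/2

Pairs whose geodesics pass through Liam — Gus–Ravi: 1; Gus–Zane: 1; Gus–Ines: 1; Gus–Wendy: 1; Gus–Beata: 1; Ravi–Ines: 1; Ravi–Wendy: 1; Ravi–Beata: 1; Zane–Ines: 1; Zane–Wendy: 1; Zane–Beata: 1; Wendy–Beata: 1/2.
All other pairs contribute 0.
Summing the contributions gives betweenness(Liam) = 23/2.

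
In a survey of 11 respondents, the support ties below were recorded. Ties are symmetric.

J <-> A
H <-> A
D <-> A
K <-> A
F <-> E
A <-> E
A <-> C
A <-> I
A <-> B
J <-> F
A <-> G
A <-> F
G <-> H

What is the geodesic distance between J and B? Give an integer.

One shortest route is J – A – B, which uses 2 edges, and J and B are not directly tied, so nothing shorter exists. So d(J,B) = 2.

2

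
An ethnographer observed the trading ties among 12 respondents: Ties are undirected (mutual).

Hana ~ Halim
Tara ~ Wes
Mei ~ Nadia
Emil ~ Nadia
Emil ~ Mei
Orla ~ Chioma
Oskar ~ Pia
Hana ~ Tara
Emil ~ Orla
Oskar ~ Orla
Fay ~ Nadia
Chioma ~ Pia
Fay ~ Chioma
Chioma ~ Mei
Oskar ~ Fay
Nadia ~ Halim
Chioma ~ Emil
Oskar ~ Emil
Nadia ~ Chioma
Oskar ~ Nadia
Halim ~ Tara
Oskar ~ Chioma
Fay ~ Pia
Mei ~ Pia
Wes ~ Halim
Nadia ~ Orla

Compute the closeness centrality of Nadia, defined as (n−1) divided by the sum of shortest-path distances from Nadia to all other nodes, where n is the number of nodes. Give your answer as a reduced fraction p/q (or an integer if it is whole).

11/15

Distances from Nadia: Chioma:1, Emil:1, Fay:1, Halim:1, Hana:2, Mei:1, Orla:1, Oskar:1, Pia:2, Tara:2, Wes:2. Sum = 15.
n = 12, so closeness = 11/15.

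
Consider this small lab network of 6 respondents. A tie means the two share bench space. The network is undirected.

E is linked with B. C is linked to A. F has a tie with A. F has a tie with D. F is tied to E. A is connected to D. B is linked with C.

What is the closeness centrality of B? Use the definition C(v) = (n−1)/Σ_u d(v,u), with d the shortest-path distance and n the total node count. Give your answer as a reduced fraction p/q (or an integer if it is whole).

5/9

Distances from B: A:2, C:1, D:3, E:1, F:2. Sum = 9.
n = 6, so closeness = 5/9.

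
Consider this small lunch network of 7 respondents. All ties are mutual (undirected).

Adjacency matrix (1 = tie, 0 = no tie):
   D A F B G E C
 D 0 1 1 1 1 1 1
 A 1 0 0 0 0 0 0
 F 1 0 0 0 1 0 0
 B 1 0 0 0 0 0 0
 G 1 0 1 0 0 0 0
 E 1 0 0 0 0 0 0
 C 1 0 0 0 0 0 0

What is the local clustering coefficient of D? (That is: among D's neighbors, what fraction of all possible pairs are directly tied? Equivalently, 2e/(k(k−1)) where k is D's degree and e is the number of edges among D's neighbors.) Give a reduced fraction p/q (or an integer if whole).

D's neighbors: A, B, C, E, F, and G (k = 6).
Possible neighbor pairs: C(6,2) = 15. Edges among them: F–G → e = 1.
Clustering(D) = 1/15.

1/15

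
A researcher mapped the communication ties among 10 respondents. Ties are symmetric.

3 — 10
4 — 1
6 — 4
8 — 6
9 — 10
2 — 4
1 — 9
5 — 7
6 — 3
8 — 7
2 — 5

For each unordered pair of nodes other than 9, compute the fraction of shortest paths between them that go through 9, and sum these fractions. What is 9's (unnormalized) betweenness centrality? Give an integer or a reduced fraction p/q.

17/6

Pairs whose geodesics pass through 9 — 10–1: 1; 10–4: 1/2; 10–2: 1/2; 10–5: 1/3; 1–3: 1/2.
All other pairs contribute 0.
Summing the contributions gives betweenness(9) = 17/6.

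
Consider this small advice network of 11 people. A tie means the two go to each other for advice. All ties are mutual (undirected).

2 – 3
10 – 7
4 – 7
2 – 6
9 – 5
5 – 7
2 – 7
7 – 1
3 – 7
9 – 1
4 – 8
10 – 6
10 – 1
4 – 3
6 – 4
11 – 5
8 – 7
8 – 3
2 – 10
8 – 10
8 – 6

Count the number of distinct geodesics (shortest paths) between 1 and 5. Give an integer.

2

The shortest distance is 2. The length-2 paths are: 1–9–5; 1–7–5.
That gives 2 distinct shortest paths.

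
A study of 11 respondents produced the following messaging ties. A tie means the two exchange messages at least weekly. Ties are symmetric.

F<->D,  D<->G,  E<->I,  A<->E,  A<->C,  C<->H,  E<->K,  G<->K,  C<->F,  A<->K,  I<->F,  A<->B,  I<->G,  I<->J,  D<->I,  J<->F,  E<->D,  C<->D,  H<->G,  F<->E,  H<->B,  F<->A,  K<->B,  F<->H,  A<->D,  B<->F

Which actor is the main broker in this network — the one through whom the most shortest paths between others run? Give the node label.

F

Unnormalized betweenness of each node: A:101/30, B:41/30, C:2/3, D:17/6, E:19/10, F:111/10, G:71/30, H:5/3, I:46/15, J:0, K:5/3.
F has the largest value, 111/10, making it the main broker — the node through which the most shortest paths run.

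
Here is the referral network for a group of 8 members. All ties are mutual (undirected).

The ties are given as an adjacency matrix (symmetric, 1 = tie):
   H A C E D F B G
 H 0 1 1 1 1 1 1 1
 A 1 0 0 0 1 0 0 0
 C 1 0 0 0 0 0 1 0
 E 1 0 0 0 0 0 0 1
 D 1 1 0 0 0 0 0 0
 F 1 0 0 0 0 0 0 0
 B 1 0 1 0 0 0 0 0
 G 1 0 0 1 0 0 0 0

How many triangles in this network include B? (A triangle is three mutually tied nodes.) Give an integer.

B's neighbors: C and H.
Neighbor pairs that are themselves tied: B–C–H. Each forms one triangle with B, for 1 in total.

1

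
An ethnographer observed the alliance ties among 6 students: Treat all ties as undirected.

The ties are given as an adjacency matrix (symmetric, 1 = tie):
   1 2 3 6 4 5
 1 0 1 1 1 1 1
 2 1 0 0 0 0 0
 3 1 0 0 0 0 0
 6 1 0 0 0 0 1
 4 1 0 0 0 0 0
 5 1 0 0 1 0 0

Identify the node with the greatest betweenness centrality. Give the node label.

Unnormalized betweenness of each node: 1:9, 2:0, 3:0, 4:0, 5:0, 6:0.
1 has the largest value, 9, making it the main broker — the node through which the most shortest paths run.

1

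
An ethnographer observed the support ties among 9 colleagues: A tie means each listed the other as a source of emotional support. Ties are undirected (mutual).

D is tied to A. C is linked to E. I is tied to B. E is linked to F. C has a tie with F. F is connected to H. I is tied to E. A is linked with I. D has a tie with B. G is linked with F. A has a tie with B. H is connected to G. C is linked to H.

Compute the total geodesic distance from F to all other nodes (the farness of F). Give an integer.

Distances from F: A:3, B:3, C:1, D:4, E:1, G:1, H:1, I:2.
Sum = 3 + 3 + 1 + 4 + 1 + 1 + 1 + 2 = 16.

16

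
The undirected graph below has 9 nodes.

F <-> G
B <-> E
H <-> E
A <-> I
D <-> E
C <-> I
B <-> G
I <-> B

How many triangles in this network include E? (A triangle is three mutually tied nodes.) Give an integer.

0

E's neighbors are B, D, and H, but none of them are tied to each other, so no triangle contains E.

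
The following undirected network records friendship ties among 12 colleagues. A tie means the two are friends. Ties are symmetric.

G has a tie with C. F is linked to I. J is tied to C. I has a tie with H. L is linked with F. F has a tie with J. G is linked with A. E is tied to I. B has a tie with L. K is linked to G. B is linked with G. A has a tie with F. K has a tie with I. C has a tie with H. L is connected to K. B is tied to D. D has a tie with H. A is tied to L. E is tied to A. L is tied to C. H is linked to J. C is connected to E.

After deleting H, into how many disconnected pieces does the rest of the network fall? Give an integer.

H's neighbors (C, D, I, and J) remain reachable from one another through other ties, so the rest of the network stays in one piece.

1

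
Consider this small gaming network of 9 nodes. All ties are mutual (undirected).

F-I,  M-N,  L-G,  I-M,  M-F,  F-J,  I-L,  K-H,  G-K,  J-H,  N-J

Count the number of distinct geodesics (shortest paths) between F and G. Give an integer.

1

The shortest distance is 3, and the only length-3 path is F–I–L–G. So there is exactly 1 shortest path.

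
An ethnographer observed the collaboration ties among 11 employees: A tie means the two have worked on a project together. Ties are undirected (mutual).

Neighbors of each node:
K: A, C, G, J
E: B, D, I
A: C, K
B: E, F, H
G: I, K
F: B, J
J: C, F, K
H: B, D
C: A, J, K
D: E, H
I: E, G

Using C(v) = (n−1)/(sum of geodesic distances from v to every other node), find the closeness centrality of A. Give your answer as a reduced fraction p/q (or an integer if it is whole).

Distances from A: B:4, C:1, D:5, E:4, F:3, G:2, H:5, I:3, J:2, K:1. Sum = 30.
n = 11, so closeness = 10/30 = 1/3.

1/3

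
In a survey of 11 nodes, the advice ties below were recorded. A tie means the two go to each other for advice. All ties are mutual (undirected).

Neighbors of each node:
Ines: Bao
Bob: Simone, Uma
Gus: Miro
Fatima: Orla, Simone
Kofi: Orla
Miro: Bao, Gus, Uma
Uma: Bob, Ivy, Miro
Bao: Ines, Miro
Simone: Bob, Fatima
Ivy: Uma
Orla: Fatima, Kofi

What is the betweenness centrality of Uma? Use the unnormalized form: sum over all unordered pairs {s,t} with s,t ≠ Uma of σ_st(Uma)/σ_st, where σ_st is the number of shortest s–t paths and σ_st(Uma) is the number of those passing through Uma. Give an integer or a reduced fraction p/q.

29

Pairs whose geodesics pass through Uma — Bob–Ivy: 1; Bob–Ines: 1; Bob–Miro: 1; Bob–Gus: 1; Bob–Bao: 1; Ivy–Ines: 1; Ivy–Miro: 1; Ivy–Kofi: 1; Ivy–Simone: 1; Ivy–Gus: 1; Ivy–Bao: 1; Ivy–Fatima: 1; Ivy–Orla: 1; Ines–Kofi: 1 … (+15 more pairs).
All other pairs contribute 0.
Summing the contributions gives betweenness(Uma) = 29.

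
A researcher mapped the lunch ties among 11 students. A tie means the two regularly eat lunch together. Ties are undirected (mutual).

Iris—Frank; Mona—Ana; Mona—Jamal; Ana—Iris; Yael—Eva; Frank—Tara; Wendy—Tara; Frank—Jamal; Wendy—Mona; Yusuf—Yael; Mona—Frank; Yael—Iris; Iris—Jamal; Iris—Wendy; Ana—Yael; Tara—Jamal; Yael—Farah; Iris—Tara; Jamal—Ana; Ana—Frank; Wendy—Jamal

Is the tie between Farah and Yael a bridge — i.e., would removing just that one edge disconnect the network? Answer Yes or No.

Yes

Without the Farah–Yael edge there is no alternate route between Farah and Yael, so the network disconnects. It is a bridge.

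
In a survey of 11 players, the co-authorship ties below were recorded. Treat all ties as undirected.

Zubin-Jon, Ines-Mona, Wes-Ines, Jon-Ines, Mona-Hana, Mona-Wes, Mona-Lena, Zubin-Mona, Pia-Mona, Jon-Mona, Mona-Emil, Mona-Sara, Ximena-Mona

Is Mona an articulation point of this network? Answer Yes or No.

Removing Mona leaves {Pia} with no path to {Ines, Jon, Wes, and Zubin}, so the network splits into 7 components. Mona is a cut vertex.

Yes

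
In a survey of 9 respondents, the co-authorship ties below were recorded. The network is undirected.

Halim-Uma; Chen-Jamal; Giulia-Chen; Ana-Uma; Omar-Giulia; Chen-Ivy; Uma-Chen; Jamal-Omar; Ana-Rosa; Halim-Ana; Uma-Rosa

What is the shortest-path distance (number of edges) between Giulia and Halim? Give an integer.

3

One shortest route is Giulia – Chen – Uma – Halim, which uses 3 edges, and at distance 2 from Giulia we only reach {Ivy, Jamal, Uma}, which does not include Halim. So d(Giulia,Halim) = 3.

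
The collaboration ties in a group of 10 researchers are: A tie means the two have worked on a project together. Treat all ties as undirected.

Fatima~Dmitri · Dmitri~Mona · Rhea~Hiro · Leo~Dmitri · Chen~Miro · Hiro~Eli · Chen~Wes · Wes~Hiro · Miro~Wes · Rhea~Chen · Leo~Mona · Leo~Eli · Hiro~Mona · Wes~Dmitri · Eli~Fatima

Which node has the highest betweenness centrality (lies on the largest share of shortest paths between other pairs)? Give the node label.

Unnormalized betweenness of each node: Chen:11/6, Dmitri:53/6, Eli:7/2, Fatima:1/2, Hiro:31/3, Leo:1, Miro:0, Mona:11/6, Rhea:4/3, Wes:71/6.
Wes has the largest value, 71/6, making it the main broker — the node through which the most shortest paths run.

Wes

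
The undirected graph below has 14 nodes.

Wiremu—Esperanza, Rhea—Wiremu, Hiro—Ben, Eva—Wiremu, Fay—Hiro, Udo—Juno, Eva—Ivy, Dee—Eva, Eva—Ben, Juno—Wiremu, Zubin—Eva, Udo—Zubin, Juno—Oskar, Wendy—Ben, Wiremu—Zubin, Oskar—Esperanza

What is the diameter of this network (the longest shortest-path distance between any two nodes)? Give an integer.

Eccentricity of each node (its greatest distance to any other): Ben:4, Dee:4, Esperanza:5, Eva:3, Fay:6, Hiro:5, Ivy:4, Juno:5, Oskar:6, Rhea:5, Udo:5, Wendy:5, Wiremu:4, Zubin:4.
The maximum eccentricity is 6, realized for instance by the pair Fay–Oskar via Fay – Hiro – Ben – Eva – Wiremu – Juno – Oskar. So the diameter is 6.

6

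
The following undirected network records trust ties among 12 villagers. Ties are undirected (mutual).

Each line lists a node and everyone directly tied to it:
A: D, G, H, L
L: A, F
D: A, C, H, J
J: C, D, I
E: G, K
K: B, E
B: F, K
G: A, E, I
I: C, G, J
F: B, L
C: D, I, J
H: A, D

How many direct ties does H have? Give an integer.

2

H is directly tied to A and D. That is 2 neighbors, so the degree of H is 2.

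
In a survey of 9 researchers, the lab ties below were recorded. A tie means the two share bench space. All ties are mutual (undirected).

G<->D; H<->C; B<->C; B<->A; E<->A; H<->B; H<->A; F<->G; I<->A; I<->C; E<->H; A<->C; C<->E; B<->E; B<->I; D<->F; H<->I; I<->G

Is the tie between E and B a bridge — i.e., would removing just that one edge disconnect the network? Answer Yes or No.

No

Even without that edge, E still reaches B via E – A – B, so the network stays connected. Not a bridge.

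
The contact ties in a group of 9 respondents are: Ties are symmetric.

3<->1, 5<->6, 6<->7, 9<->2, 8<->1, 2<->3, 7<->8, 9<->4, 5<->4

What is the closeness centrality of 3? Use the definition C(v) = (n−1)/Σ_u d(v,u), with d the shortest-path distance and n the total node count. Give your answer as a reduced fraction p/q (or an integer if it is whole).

2/5

Distances from 3: 1:1, 2:1, 4:3, 5:4, 6:4, 7:3, 8:2, 9:2. Sum = 20.
n = 9, so closeness = 8/20 = 2/5.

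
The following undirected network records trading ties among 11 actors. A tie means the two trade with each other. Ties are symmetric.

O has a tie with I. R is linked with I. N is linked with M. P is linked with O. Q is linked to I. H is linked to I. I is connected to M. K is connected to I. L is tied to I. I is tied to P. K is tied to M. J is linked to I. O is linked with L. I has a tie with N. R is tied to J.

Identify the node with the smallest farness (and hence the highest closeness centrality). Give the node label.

Farness (sum of distances to all others) for each node — H:19, I:10, J:18, K:18, L:18, M:17, N:18, O:17, P:18, Q:19, R:18.
The smallest farness is 10, for I, so I has the highest closeness.

I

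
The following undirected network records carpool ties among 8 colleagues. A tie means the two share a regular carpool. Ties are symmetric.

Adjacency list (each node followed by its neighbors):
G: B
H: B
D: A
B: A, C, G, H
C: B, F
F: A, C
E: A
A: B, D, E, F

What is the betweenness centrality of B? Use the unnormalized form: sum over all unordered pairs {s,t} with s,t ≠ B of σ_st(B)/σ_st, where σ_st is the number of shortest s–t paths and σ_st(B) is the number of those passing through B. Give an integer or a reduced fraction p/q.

25/2

Pairs whose geodesics pass through B — G–A: 1; G–H: 1; G–D: 1; G–E: 1; G–F: 2/2; G–C: 1; A–H: 1; A–C: 1/2; H–D: 1; H–E: 1; H–F: 2/2; H–C: 1; D–C: 1/2; E–C: 1/2.
All other pairs contribute 0.
Summing the contributions gives betweenness(B) = 25/2.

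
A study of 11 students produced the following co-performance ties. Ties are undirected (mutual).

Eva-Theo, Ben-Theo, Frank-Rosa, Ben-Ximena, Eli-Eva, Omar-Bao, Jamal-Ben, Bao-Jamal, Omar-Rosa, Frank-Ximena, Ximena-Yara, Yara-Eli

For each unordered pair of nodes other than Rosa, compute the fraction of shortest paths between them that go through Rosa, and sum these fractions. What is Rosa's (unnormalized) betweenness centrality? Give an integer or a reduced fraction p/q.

5

Pairs whose geodesics pass through Rosa — Eli–Omar: 1; Yara–Omar: 1; Ximena–Omar: 1; Frank–Omar: 1; Frank–Bao: 1.
All other pairs contribute 0.
Summing the contributions gives betweenness(Rosa) = 5.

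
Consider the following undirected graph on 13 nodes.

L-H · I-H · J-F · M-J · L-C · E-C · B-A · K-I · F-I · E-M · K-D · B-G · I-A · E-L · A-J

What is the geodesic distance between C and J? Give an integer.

One shortest route is C – E – M – J, which uses 3 edges, and at distance 2 from C we only reach {H, M}, which does not include J. So d(C,J) = 3.

3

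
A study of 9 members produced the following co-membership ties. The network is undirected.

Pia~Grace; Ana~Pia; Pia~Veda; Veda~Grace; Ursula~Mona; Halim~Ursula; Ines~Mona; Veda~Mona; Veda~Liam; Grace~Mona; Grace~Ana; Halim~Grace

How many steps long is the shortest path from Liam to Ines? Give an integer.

One shortest route is Liam – Veda – Mona – Ines, which uses 3 edges, and at distance 2 from Liam we only reach {Grace, Mona, Pia}, which does not include Ines. So d(Liam,Ines) = 3.

3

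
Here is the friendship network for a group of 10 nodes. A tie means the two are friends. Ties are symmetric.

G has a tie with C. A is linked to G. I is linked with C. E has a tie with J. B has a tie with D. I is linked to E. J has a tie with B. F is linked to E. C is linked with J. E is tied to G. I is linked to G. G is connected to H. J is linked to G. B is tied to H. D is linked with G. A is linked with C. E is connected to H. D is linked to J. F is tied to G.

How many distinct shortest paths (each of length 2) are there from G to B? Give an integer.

3

The shortest distance is 2. The length-2 paths are: G–H–B; G–D–B; G–J–B.
That gives 3 distinct shortest paths.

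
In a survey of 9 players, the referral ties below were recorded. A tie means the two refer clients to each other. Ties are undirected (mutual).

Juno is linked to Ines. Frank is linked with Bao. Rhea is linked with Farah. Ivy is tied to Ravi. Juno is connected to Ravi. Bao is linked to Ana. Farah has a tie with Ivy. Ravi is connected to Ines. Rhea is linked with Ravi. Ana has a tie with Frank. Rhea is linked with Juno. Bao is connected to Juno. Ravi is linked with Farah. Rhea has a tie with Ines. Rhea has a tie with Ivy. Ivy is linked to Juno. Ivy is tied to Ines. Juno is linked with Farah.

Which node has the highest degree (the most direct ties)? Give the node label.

Juno

Degrees — Ana:2, Bao:3, Farah:4, Frank:2, Ines:4, Ivy:5, Juno:6, Ravi:5, Rhea:5.
The maximum is 6, attained only by Juno.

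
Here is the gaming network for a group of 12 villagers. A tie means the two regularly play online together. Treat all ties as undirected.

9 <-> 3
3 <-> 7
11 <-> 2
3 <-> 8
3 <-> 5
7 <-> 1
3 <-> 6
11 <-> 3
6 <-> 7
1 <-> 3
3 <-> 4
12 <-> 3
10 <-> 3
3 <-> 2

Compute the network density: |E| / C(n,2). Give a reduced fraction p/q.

There are 14 edges and 12 nodes, so the maximum possible is C(12,2) = 66.
Density = 14/66 = 7/33.

7/33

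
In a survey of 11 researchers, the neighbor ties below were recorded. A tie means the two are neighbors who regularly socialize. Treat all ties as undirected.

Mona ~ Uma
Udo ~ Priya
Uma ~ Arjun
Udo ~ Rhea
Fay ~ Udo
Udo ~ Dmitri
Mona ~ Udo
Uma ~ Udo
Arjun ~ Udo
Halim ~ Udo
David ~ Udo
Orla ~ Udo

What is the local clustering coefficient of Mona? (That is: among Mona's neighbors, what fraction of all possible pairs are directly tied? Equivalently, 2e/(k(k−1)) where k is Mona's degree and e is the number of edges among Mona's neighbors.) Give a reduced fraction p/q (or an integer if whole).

1

Mona's neighbors: Udo and Uma (k = 2).
Possible neighbor pairs: C(2,2) = 1. Edges among them: Udo–Uma → e = 1.
Clustering(Mona) = 1/1.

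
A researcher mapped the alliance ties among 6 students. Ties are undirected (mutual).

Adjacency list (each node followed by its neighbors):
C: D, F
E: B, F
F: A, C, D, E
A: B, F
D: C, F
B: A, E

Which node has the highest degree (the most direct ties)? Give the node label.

Degrees — A:2, B:2, C:2, D:2, E:2, F:4.
The maximum is 4, attained only by F.

F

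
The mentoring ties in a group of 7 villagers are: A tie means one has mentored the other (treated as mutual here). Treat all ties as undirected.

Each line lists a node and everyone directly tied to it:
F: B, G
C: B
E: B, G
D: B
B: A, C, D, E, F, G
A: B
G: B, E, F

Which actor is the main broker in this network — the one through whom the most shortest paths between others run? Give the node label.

Unnormalized betweenness of each node: A:0, B:25/2, C:0, D:0, E:0, F:0, G:1/2.
B has the largest value, 25/2, making it the main broker — the node through which the most shortest paths run.

B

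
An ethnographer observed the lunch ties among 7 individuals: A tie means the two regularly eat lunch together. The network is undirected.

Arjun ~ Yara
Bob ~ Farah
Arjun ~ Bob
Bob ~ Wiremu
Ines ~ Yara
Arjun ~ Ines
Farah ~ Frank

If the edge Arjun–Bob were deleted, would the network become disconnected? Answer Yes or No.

Without the Arjun–Bob edge there is no alternate route between Arjun and Bob, so the network disconnects. It is a bridge.

Yes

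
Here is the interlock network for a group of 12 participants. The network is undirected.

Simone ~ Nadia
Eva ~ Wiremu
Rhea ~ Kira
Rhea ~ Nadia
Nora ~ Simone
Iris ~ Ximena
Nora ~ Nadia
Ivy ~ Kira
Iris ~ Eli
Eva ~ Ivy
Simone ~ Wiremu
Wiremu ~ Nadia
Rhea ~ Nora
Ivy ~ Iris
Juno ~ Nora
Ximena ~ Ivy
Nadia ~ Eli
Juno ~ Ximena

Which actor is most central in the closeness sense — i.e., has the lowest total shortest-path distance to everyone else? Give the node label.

Nadia

Farness (sum of distances to all others) for each node — Eli:23, Eva:24, Iris:23, Ivy:21, Juno:24, Kira:24, Nadia:19, Nora:21, Rhea:22, Simone:23, Wiremu:23, Ximena:23.
The smallest farness is 19, for Nadia, so Nadia has the highest closeness.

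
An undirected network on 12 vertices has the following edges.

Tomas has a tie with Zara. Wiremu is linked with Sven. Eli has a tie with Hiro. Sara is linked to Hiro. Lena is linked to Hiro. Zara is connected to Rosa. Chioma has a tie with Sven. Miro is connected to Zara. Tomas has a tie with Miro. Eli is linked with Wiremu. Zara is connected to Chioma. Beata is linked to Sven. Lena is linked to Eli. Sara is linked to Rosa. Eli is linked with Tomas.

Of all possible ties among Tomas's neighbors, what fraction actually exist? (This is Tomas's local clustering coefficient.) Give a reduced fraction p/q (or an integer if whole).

Tomas's neighbors: Eli, Miro, and Zara (k = 3).
Possible neighbor pairs: C(3,2) = 3. Edges among them: Miro–Zara → e = 1.
Clustering(Tomas) = 1/3.

1/3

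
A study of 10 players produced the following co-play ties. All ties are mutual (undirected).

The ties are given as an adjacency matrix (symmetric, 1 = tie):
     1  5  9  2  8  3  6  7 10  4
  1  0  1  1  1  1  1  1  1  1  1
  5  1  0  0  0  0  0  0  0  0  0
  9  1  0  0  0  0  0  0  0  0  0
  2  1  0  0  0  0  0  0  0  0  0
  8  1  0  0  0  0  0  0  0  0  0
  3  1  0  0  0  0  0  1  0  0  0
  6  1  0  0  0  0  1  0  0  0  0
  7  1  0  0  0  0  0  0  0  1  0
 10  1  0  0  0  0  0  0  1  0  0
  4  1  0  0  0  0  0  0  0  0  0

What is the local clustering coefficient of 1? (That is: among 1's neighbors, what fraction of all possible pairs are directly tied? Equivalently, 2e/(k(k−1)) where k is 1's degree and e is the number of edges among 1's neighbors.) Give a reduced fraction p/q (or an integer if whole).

1's neighbors: 2, 3, 4, 5, 6, 7, 8, 9, and 10 (k = 9).
Possible neighbor pairs: C(9,2) = 36. Edges among them: 3–6, 7–10 → e = 2.
Clustering(1) = 2/36 = 1/18.

1/18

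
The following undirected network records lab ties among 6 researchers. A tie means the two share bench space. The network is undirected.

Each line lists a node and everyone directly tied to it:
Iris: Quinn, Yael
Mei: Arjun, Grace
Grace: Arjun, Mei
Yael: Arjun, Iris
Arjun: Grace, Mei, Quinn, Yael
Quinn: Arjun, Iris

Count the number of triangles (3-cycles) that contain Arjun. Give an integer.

Arjun's neighbors: Grace, Mei, Quinn, and Yael.
Neighbor pairs that are themselves tied: Arjun–Grace–Mei. Each forms one triangle with Arjun, for 1 in total.

1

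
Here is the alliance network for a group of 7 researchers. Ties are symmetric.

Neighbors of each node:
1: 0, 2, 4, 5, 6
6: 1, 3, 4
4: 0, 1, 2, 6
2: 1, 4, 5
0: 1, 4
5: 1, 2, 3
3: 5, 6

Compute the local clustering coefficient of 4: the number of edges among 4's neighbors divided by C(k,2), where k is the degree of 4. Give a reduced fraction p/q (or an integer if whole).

1/2

4's neighbors: 0, 1, 2, and 6 (k = 4).
Possible neighbor pairs: C(4,2) = 6. Edges among them: 0–1, 1–2, 1–6 → e = 3.
Clustering(4) = 3/6 = 1/2.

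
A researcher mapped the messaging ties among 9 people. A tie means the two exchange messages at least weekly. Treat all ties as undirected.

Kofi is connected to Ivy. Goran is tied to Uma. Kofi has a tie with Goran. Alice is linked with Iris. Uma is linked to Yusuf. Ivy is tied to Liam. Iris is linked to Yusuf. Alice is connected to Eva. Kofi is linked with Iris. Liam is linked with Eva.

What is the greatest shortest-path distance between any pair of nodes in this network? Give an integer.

4

Eccentricity of each node (its greatest distance to any other): Alice:3, Eva:4, Goran:4, Iris:3, Ivy:3, Kofi:3, Liam:4, Uma:4, Yusuf:4.
The maximum eccentricity is 4, realized for instance by the pair Eva–Goran via Eva – Alice – Iris – Kofi – Goran. So the diameter is 4.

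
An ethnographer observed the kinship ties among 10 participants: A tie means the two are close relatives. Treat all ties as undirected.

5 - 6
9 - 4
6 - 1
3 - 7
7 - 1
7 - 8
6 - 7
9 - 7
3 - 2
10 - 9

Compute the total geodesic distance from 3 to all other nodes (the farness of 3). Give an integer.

19

Distances from 3: 1:2, 2:1, 4:3, 5:3, 6:2, 7:1, 8:2, 9:2, 10:3.
Sum = 2 + 1 + 3 + 3 + 2 + 1 + 2 + 2 + 3 = 19.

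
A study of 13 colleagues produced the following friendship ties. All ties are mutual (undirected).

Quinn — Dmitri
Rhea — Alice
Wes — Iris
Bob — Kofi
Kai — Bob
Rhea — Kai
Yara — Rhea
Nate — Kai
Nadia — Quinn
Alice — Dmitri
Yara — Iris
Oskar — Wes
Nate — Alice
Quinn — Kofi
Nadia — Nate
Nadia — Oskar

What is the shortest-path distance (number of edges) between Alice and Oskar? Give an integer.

One shortest route is Alice – Nate – Nadia – Oskar, which uses 3 edges, and at distance 2 from Alice we only reach {Kai, Nadia, Quinn, Yara}, which does not include Oskar. So d(Alice,Oskar) = 3.

3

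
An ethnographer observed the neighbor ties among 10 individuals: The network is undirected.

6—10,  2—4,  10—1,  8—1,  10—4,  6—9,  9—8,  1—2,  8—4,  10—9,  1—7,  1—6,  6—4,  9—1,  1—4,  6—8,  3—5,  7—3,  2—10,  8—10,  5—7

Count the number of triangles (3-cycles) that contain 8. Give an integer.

9

8's neighbors: 1, 4, 6, 9, and 10.
Neighbor pairs that are themselves tied: 8–1–4; 8–1–6; 8–1–9; 8–1–10; 8–4–6; 8–4–10; 8–6–9; 8–6–10; 8–9–10. Each forms one triangle with 8, for 9 in total.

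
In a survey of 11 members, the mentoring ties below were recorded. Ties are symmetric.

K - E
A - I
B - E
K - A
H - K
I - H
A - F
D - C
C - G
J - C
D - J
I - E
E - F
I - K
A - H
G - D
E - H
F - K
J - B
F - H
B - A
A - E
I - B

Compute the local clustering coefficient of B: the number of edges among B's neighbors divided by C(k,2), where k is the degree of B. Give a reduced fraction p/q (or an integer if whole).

1/2

B's neighbors: A, E, I, and J (k = 4).
Possible neighbor pairs: C(4,2) = 6. Edges among them: A–E, A–I, E–I → e = 3.
Clustering(B) = 3/6 = 1/2.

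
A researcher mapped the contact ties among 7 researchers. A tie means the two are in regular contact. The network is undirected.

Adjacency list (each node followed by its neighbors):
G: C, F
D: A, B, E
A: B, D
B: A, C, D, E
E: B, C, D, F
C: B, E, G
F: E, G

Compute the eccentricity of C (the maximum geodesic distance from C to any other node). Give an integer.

Distances from C: A:2, B:1, D:2, E:1, F:2, G:1.
The largest is 2 (to F, D, and A), so the eccentricity of C is 2.

2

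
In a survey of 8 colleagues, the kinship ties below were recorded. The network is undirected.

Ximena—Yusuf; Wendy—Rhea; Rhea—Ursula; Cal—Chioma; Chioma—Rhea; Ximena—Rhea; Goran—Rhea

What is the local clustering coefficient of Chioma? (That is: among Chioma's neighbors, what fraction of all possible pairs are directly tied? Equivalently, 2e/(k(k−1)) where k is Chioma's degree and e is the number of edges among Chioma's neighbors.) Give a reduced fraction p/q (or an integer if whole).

Chioma's neighbors: Cal and Rhea (k = 2).
Possible neighbor pairs: C(2,2) = 1. Edges among them: none → e = 0.
Clustering(Chioma) = 0/1.

0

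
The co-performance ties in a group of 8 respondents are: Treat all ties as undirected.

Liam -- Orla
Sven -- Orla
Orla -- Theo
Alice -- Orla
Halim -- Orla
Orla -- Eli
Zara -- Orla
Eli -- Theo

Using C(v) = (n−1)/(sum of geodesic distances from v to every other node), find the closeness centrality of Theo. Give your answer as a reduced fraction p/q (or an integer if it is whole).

Distances from Theo: Alice:2, Eli:1, Halim:2, Liam:2, Orla:1, Sven:2, Zara:2. Sum = 12.
n = 8, so closeness = 7/12.

7/12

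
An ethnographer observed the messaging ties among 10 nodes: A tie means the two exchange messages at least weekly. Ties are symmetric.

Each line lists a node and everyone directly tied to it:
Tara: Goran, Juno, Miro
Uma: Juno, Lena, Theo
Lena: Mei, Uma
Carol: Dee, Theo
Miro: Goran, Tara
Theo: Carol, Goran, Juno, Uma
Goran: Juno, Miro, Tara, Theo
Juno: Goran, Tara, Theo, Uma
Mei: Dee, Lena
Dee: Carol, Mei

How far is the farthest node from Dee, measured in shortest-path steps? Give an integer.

4

Distances from Dee: Carol:1, Goran:3, Juno:3, Lena:2, Mei:1, Miro:4, Tara:4, Theo:2, Uma:3.
The largest is 4 (to Tara and Miro), so the eccentricity of Dee is 4.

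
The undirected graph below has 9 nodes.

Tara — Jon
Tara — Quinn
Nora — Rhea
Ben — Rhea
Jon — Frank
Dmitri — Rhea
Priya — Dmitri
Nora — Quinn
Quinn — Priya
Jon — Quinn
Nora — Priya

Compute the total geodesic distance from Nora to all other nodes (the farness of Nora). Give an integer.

14

Distances from Nora: Ben:2, Dmitri:2, Frank:3, Jon:2, Priya:1, Quinn:1, Rhea:1, Tara:2.
Sum = 2 + 2 + 3 + 2 + 1 + 1 + 1 + 2 = 14.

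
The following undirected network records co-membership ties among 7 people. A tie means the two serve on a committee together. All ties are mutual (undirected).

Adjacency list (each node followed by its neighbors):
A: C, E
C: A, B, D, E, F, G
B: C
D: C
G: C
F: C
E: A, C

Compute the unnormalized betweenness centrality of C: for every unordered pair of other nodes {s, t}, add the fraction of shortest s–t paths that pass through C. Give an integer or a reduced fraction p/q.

14

Pairs whose geodesics pass through C — A–F: 1; A–G: 1; A–D: 1; A–B: 1; F–G: 1; F–D: 1; F–E: 1; F–B: 1; G–D: 1; G–E: 1; G–B: 1; D–E: 1; D–B: 1; E–B: 1.
All other pairs contribute 0.
Summing the contributions gives betweenness(C) = 14.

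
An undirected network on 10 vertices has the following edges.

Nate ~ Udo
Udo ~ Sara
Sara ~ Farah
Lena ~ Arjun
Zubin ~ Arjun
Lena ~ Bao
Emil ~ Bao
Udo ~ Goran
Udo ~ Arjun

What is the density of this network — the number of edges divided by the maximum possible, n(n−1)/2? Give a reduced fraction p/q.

1/5

There are 9 edges and 10 nodes, so the maximum possible is C(10,2) = 45.
Density = 9/45 = 1/5.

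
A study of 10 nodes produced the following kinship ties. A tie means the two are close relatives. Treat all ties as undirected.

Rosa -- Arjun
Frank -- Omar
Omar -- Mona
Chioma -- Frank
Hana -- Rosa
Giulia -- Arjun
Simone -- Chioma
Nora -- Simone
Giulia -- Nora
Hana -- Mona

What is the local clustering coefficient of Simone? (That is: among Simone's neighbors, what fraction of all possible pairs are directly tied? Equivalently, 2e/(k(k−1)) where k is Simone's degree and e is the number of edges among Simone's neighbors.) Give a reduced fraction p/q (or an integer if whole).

0

Simone's neighbors: Chioma and Nora (k = 2).
Possible neighbor pairs: C(2,2) = 1. Edges among them: none → e = 0.
Clustering(Simone) = 0/1.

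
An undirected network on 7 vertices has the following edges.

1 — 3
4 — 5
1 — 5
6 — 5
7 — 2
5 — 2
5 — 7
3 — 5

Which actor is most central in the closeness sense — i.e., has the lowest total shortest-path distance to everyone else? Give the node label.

Farness (sum of distances to all others) for each node — 1:10, 2:10, 3:10, 4:11, 5:6, 6:11, 7:10.
The smallest farness is 6, for 5, so 5 has the highest closeness.

5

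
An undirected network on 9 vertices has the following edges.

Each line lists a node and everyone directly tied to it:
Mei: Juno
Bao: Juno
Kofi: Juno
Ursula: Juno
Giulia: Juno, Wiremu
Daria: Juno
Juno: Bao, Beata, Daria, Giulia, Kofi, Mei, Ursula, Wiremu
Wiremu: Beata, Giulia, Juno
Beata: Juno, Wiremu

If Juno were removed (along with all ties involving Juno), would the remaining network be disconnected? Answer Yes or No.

Removing Juno leaves {Daria} with no path to {Beata, Giulia, and Wiremu}, so the network splits into 6 components. Juno is a cut vertex.

Yes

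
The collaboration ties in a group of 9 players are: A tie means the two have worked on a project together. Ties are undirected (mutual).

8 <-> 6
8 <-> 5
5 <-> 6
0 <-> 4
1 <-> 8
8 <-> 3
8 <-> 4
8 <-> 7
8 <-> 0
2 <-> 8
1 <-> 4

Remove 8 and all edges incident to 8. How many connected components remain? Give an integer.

Without 8, the remaining ties split the others into: {7}; {0, 1, 4}; {2}; {5, 6}; {3}.
That's 5 separate components.

5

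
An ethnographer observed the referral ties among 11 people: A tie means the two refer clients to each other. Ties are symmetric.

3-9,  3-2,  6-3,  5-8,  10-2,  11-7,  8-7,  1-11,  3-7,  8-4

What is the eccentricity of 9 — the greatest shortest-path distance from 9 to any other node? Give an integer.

4

Distances from 9: 1:4, 2:2, 3:1, 4:4, 5:4, 6:2, 7:2, 8:3, 10:3, 11:3.
The largest is 4 (to 1, 4, and 5), so the eccentricity of 9 is 4.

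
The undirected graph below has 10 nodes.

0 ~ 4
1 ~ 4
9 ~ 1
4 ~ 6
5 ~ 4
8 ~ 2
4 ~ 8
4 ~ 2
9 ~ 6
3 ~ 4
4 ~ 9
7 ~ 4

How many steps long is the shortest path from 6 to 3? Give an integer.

2

One shortest route is 6 – 4 – 3, which uses 2 edges, and 6 and 3 are not directly tied, so nothing shorter exists. So d(6,3) = 2.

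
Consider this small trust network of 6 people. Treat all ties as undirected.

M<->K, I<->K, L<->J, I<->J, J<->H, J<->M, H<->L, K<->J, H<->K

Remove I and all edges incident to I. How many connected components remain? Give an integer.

I's neighbors (J and K) remain reachable from one another through other ties, so the rest of the network stays in one piece.

1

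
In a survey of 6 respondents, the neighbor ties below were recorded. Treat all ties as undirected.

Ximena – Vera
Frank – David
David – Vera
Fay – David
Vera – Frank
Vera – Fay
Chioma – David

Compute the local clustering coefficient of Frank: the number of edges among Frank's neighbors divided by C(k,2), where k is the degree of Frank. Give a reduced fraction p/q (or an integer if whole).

Frank's neighbors: David and Vera (k = 2).
Possible neighbor pairs: C(2,2) = 1. Edges among them: David–Vera → e = 1.
Clustering(Frank) = 1/1.

1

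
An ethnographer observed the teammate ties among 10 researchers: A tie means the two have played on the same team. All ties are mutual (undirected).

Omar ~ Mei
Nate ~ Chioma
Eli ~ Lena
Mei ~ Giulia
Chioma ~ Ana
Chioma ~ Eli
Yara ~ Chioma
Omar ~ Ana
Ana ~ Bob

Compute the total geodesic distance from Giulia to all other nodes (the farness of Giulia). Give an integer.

35

Distances from Giulia: Ana:3, Bob:4, Chioma:4, Eli:5, Lena:6, Mei:1, Nate:5, Omar:2, Yara:5.
Sum = 3 + 4 + 4 + 5 + 6 + 1 + 5 + 2 + 5 = 35.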